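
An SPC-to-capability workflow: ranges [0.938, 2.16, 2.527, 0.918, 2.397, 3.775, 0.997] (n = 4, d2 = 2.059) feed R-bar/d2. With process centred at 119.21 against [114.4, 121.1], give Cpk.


R_bar = (0.938 + 2.16 + 2.527 + 0.918 + 2.397 + 3.775 + 0.997) / 7 = 1.9588571
sigma = R_bar / d2 = 1.9588571 / 2.059 = 0.95136333
Cp = (USL - LSL)/(6*sigma) = (121.1 - 114.4)/(6*0.95136333) = 1.1738
Cpu = (121.1 - 119.21)/(3*0.95136333) = 0.6622
Cpl = (119.21 - 114.4)/(3*0.95136333) = 1.6853
Cpk = min(Cpu, Cpl) = 0.6622

0.6622


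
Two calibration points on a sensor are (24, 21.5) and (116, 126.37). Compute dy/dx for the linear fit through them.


slope = (y2 - y1) / (x2 - x1)
= (126.37 - 21.5) / (116 - 24)
= 104.8700 / 92
= 1.1399

1.1399


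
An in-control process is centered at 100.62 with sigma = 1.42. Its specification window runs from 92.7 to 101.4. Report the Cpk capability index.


Cpu = (USL - mean) / (3*sigma) = (101.4 - 100.62) / (3*1.42) = 0.1831
Cpl = (mean - LSL) / (3*sigma) = (100.62 - 92.7) / (3*1.42) = 1.8592
Cpk = min(Cpu, Cpl) = 0.1831

0.1831


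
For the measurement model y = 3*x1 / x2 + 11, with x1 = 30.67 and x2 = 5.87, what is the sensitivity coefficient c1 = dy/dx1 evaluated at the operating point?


y = 3*x1 / x2 + 11
dy/dx1 = 3/x2
Evaluate at x2 = 5.87: c1 = 3 / 5.87
c1 = 0.5111

0.5111


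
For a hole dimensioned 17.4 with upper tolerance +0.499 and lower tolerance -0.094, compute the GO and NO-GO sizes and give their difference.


GO = nominal - lower_tol (smallest hole = maximum material condition)
GO = 17.4 - 0.094 = 17.306
NO-GO = nominal + upper_tol (largest hole = least material condition)
NO-GO = 17.4 + 0.499 = 17.899
spread = NO-GO - GO = 17.899 - 17.306 = 0.5930

0.5930


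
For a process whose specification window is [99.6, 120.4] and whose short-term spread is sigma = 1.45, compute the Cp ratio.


Cp = (USL - LSL) / (6 * sigma)
= (120.4 - 99.6) / (6 * 1.45)
= 20.8000 / 8.7000
= 2.3908

2.3908


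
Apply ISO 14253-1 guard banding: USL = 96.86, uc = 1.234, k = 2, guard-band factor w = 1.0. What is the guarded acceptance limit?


U = k * uc = 2 * 1.234 = 2.468
guard band g = w * U = 1.0 * 2.468 = 2.468
AL = USL - g = 96.86 - 2.468
AL = 94.3920

94.3920


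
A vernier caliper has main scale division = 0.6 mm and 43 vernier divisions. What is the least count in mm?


LC = MSD / n_div
= 0.6 / 43
= 0.0140

0.0140


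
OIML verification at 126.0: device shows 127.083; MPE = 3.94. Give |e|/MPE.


e = indication - reference = 127.083 - 126.0 = 1.0830
|e| = 1.0830
ratio = |e| / MPE = 1.0830 / 3.94
ratio = 0.2749

0.2749


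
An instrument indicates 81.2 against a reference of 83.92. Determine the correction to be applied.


Correction = standard - reading
= 83.92 - 81.2
= 2.7200

2.7200


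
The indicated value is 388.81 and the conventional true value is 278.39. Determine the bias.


Systematic error = measured - true
= 388.81 - 278.39
= 110.4200

110.4200


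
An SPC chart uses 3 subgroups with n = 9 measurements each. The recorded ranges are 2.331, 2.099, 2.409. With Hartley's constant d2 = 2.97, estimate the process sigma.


R_bar = (2.331 + 2.099 + 2.409) / 3
R_bar = 6.839 / 3 = 2.2796667
sigma_hat = R_bar / d2 = 2.2796667 / 2.97 = 0.7676

0.7676


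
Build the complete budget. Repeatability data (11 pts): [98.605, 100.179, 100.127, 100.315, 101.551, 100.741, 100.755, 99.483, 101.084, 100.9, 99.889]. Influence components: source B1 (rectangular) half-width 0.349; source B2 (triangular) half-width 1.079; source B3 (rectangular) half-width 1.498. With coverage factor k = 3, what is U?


mean = (98.605 + 100.179 + 100.127 + 100.315 + 101.551 + 100.741 + 100.755 + 99.483 + 101.084 + 100.9 + 99.889) / 11 = 100.3299091
s = sqrt(sum((x - mean)^2)/(n-1)) = 0.8176523
u_A = s / sqrt(n) = 0.8176523 / sqrt(11) = 0.24653144
u_B1 = 0.349 / sqrt(3) = 0.20149524
u_B2 = 1.079 / sqrt(6) = 0.44049991
u_B3 = 1.498 / sqrt(3) = 0.8648707
uc = sqrt(0.24653144^2 + 0.20149524^2 + 0.44049991^2 + 0.8648707^2) = 1.0214791
U = k * uc = 3 * 1.0214791
U = 3.0644

3.0644


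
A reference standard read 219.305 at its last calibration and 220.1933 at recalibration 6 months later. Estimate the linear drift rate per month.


rate = (v2 - v1) / months
= (220.1933 - 219.305) / 6
= 0.8883 / 6
= 0.1480

0.1480


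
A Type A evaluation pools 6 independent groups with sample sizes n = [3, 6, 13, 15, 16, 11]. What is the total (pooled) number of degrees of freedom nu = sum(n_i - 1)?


nu = sum_i (n_i - 1)
nu = ((3 - 1) + (6 - 1) + (13 - 1) + (15 - 1) + (16 - 1) + (11 - 1))
nu = 2 + 5 + 12 + 14 + 15 + 10
nu = 58

58


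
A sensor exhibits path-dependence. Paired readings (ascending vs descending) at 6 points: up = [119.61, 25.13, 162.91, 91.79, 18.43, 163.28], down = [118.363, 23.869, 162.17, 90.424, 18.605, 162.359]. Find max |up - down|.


|119.61 - 118.363| = 1.2470
|25.13 - 23.869| = 1.2610
|162.91 - 162.17| = 0.7400
|91.79 - 90.424| = 1.3660
|18.43 - 18.605| = 0.1750
|163.28 - 162.359| = 0.9210
hysteresis = max(diffs) = 1.3660

1.3660


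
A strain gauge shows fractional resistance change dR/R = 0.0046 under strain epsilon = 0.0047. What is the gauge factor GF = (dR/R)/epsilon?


GF = (dR/R) / epsilon
= 0.0046 / 0.0047
= 0.9787

0.9787


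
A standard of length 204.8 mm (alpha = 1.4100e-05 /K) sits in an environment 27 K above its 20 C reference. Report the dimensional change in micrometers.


dL = L * alpha * dT
= 204.8 * 1.4100e-05 * 27
= 0.0779674 mm
dL_um = 0.0779674 * 1000 = 77.9674 um

77.9674


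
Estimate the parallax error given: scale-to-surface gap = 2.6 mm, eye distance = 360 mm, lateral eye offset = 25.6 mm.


error = h * offset / d
= 2.6 * 25.6 / 360
= 0.1849

0.1849


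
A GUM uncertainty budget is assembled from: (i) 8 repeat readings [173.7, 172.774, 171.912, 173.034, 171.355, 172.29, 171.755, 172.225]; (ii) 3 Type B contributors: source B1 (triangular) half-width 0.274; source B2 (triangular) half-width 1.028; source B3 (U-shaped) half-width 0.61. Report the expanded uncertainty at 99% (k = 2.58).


mean = (173.7 + 172.774 + 171.912 + 173.034 + 171.355 + 172.29 + 171.755 + 172.225) / 8 = 172.380625
s = sqrt(sum((x - mean)^2)/(n-1)) = 0.75760411
u_A = s / sqrt(n) = 0.75760411 / sqrt(8) = 0.2678535
u_B1 = 0.274 / sqrt(6) = 0.11186003
u_B2 = 1.028 / sqrt(6) = 0.41967924
u_B3 = 0.61 / sqrt(2) = 0.43133514
uc = sqrt(0.2678535^2 + 0.11186003^2 + 0.41967924^2 + 0.43133514^2) = 0.66816078
U = k * uc = 2.58 * 0.66816078
U = 1.7239

1.7239


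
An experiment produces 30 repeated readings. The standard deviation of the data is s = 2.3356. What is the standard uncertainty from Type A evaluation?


u_A = s / sqrt(n)
u_A = 2.3356 / sqrt(30)
u_A = 2.3356 / 5.4772256
u_A = 0.4264

0.4264


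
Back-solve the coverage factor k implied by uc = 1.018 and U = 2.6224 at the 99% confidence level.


k = U / uc
k = 2.6224 / 1.018
k = 2.576

2.576


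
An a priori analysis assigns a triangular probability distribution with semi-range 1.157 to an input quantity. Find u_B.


u_B = half_width / sqrt(6)
u_B = 1.157 / 2.4494897
u_B = 0.4723

0.4723


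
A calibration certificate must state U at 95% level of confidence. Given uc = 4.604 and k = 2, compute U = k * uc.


U = k * uc
U = 2 * 4.604
U = 9.2080

9.2080


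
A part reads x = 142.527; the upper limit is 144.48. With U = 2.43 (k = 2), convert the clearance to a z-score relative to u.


u = U / k = 2.43 / 2 = 1.215
margin = |USL - x| = |144.48 - 142.527| = 1.953
z = margin / u = 1.953 / 1.215
z = 1.6074

1.6074


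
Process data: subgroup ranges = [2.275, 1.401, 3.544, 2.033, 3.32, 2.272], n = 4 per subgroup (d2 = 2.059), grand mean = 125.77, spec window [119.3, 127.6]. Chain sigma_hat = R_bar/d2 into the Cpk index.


R_bar = (2.275 + 1.401 + 3.544 + 2.033 + 3.32 + 2.272) / 6 = 2.4741667
sigma = R_bar / d2 = 2.4741667 / 2.059 = 1.2016351
Cp = (USL - LSL)/(6*sigma) = (127.6 - 119.3)/(6*1.2016351) = 1.1512
Cpu = (127.6 - 125.77)/(3*1.2016351) = 0.5076
Cpl = (125.77 - 119.3)/(3*1.2016351) = 1.7948
Cpk = min(Cpu, Cpl) = 0.5076

0.5076


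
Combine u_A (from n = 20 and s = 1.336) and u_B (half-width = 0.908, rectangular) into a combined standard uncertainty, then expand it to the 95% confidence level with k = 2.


u_A = s / sqrt(n) = 1.336 / sqrt(20) = 0.29873868
u_B = half_width / sqrt(3) = 0.908 / sqrt(3) = 0.52423404
uc = sqrt(u_A^2 + u_B^2) = sqrt(0.29873868^2 + 0.52423404^2) = 0.60337893
U = k * uc = 2 * 0.60337893
U = 1.2068

1.2068


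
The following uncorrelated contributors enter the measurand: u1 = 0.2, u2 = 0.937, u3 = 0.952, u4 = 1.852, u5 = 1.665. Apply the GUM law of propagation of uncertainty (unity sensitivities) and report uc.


uc = sqrt(0.2^2 + 0.937^2 + 0.952^2 + 1.852^2 + 1.665^2)
uc = sqrt(8.026402)
uc = 2.8331

2.8331


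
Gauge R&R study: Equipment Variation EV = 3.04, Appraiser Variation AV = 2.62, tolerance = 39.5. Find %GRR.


GRR = sqrt(EV^2 + AV^2) = sqrt(3.04^2 + 2.62^2) = 4.0132281
%GRR = GRR / tol * 100 = 4.0132281 / 39.5 * 100
%GRR = 10.1601

10.1601


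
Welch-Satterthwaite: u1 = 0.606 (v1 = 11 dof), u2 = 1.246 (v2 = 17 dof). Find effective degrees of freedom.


uc = sqrt(u1^2 + u2^2) = sqrt(0.606^2 + 1.246^2) = 1.3855512
v_eff = uc^4 / (u1^4/v1 + u2^4/v2)
= 1.3855512^4 / (0.606^4/11 + 1.246^4/17)
= 3.6854482 / 0.15404291
v_eff = 23.9248

23.9248


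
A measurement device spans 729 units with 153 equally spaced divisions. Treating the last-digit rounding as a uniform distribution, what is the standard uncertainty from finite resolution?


resolution = range / divisions
resolution = 729 / 153 = 4.7647059
u_res = resolution / (2*sqrt(3))
u_res = 4.7647059 / 3.4641016
u_res = 1.3755

1.3755


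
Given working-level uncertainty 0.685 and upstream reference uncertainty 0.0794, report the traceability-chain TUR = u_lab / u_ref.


TUR = u_lab / u_ref
= 0.685 / 0.0794
= 8.6272

8.6272


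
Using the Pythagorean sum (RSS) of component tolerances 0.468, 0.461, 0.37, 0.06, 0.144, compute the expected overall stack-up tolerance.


RSS = sqrt(0.468^2 + 0.461^2 + 0.37^2 + 0.06^2 + 0.144^2)
= sqrt(0.592781)
= 0.7699

0.7699


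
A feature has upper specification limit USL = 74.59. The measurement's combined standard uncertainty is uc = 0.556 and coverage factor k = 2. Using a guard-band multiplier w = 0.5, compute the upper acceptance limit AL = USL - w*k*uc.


U = k * uc = 2 * 0.556 = 1.112
guard band g = w * U = 0.5 * 1.112 = 0.556
AL = USL - g = 74.59 - 0.556
AL = 74.0340

74.0340


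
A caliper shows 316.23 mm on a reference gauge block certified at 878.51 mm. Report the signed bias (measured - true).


Systematic error = measured - true
= 316.23 - 878.51
= -562.2800

-562.2800


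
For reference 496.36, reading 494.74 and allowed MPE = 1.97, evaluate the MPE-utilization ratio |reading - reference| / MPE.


e = indication - reference = 494.74 - 496.36 = -1.6200
|e| = 1.6200
ratio = |e| / MPE = 1.6200 / 1.97
ratio = 0.8223

0.8223


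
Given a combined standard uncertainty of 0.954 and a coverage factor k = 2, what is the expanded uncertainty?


U = k * uc
U = 2 * 0.954
U = 1.9080

1.9080


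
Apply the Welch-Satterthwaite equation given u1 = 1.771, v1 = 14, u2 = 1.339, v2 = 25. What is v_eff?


uc = sqrt(u1^2 + u2^2) = sqrt(1.771^2 + 1.339^2) = 2.2202167
v_eff = uc^4 / (u1^4/v1 + u2^4/v2)
= 2.2202167^4 / (1.771^4/14 + 1.339^4/25)
= 24.298612 / 0.83124421
v_eff = 29.2316

29.2316


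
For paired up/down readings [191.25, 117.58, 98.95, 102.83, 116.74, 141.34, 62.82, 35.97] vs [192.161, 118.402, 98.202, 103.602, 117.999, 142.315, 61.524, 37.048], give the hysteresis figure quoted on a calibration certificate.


|191.25 - 192.161| = 0.9110
|117.58 - 118.402| = 0.8220
|98.95 - 98.202| = 0.7480
|102.83 - 103.602| = 0.7720
|116.74 - 117.999| = 1.2590
|141.34 - 142.315| = 0.9750
|62.82 - 61.524| = 1.2960
|35.97 - 37.048| = 1.0780
hysteresis = max(diffs) = 1.2960

1.2960


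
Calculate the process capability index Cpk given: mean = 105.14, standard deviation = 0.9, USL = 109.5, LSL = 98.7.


Cpu = (USL - mean) / (3*sigma) = (109.5 - 105.14) / (3*0.9) = 1.6148
Cpl = (mean - LSL) / (3*sigma) = (105.14 - 98.7) / (3*0.9) = 2.3852
Cpk = min(Cpu, Cpl) = 1.6148

1.6148


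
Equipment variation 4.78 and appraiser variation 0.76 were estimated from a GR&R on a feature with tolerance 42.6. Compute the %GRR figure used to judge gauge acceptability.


GRR = sqrt(EV^2 + AV^2) = sqrt(4.78^2 + 0.76^2) = 4.8400413
%GRR = GRR / tol * 100 = 4.8400413 / 42.6 * 100
%GRR = 11.3616

11.3616


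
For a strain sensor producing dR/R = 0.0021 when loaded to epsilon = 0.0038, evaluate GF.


GF = (dR/R) / epsilon
= 0.0021 / 0.0038
= 0.5526

0.5526


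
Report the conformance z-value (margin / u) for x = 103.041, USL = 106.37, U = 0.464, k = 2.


u = U / k = 0.464 / 2 = 0.232
margin = |USL - x| = |106.37 - 103.041| = 3.329
z = margin / u = 3.329 / 0.232
z = 14.3491

14.3491


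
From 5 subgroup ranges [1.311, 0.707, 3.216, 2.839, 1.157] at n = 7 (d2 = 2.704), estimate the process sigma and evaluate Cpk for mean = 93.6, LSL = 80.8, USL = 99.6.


R_bar = (1.311 + 0.707 + 3.216 + 2.839 + 1.157) / 5 = 1.846
sigma = R_bar / d2 = 1.846 / 2.704 = 0.68269231
Cp = (USL - LSL)/(6*sigma) = (99.6 - 80.8)/(6*0.68269231) = 4.5897
Cpu = (99.6 - 93.6)/(3*0.68269231) = 2.9296
Cpl = (93.6 - 80.8)/(3*0.68269231) = 6.2498
Cpk = min(Cpu, Cpl) = 2.9296

2.9296


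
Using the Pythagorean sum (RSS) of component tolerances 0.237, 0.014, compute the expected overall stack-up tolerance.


RSS = sqrt(0.237^2 + 0.014^2)
= sqrt(0.056365)
= 0.2374

0.2374


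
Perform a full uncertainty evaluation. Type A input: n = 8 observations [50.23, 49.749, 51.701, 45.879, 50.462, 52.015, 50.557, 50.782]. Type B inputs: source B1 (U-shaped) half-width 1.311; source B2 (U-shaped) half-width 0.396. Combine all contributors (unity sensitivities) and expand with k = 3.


mean = (50.23 + 49.749 + 51.701 + 45.879 + 50.462 + 52.015 + 50.557 + 50.782) / 8 = 50.171875
s = sqrt(sum((x - mean)^2)/(n-1)) = 1.8879716
u_A = s / sqrt(n) = 1.8879716 / sqrt(8) = 0.66749876
u_B1 = 1.311 / sqrt(2) = 0.92701699
u_B2 = 0.396 / sqrt(2) = 0.28001429
uc = sqrt(0.66749876^2 + 0.92701699^2 + 0.28001429^2) = 1.1761476
U = k * uc = 3 * 1.1761476
U = 3.5284

3.5284


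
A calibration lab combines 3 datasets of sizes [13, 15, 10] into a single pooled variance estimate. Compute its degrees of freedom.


nu = sum_i (n_i - 1)
nu = ((13 - 1) + (15 - 1) + (10 - 1))
nu = 12 + 14 + 9
nu = 35

35


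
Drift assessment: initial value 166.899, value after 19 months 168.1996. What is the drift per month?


rate = (v2 - v1) / months
= (168.1996 - 166.899) / 19
= 1.3006 / 19
= 0.0685

0.0685


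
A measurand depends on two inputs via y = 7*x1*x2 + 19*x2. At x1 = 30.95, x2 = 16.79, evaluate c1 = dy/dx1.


y = 7*x1*x2 + 19*x2
dy/dx1 = 7*x2
Evaluate at x2 = 16.79: c1 = 7 * 16.79
c1 = 117.5300

117.5300


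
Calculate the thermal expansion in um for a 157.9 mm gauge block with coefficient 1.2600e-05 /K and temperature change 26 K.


dL = L * alpha * dT
= 157.9 * 1.2600e-05 * 26
= 0.0517280 mm
dL_um = 0.0517280 * 1000 = 51.7280 um

51.7280


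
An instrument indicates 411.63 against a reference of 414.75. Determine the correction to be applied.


Correction = standard - reading
= 414.75 - 411.63
= 3.1200

3.1200


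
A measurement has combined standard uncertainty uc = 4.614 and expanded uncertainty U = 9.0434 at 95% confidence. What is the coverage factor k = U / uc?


k = U / uc
k = 9.0434 / 4.614
k = 1.96

1.96


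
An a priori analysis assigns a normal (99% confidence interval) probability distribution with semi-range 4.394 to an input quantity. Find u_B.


u_B = half_width / 2.576
u_B = 4.394 / 2.576
u_B = 1.7057

1.7057


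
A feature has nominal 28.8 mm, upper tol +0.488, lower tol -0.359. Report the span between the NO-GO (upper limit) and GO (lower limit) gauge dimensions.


GO = nominal - lower_tol (smallest hole = maximum material condition)
GO = 28.8 - 0.359 = 28.441
NO-GO = nominal + upper_tol (largest hole = least material condition)
NO-GO = 28.8 + 0.488 = 29.288
spread = NO-GO - GO = 29.288 - 28.441 = 0.8470

0.8470


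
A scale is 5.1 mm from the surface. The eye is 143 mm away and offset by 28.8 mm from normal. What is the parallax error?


error = h * offset / d
= 5.1 * 28.8 / 143
= 1.0271

1.0271


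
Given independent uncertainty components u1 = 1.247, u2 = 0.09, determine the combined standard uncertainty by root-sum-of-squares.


uc = sqrt(1.247^2 + 0.09^2)
uc = sqrt(1.563109)
uc = 1.2502

1.2502


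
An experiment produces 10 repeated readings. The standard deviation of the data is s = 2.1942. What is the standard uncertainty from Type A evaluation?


u_A = s / sqrt(n)
u_A = 2.1942 / sqrt(10)
u_A = 2.1942 / 3.1622777
u_A = 0.6939

0.6939


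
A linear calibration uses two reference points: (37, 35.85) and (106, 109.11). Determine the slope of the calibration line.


slope = (y2 - y1) / (x2 - x1)
= (109.11 - 35.85) / (106 - 37)
= 73.2600 / 69
= 1.0617

1.0617


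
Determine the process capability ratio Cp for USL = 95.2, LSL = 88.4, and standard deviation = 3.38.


Cp = (USL - LSL) / (6 * sigma)
= (95.2 - 88.4) / (6 * 3.38)
= 6.8000 / 20.2800
= 0.3353

0.3353


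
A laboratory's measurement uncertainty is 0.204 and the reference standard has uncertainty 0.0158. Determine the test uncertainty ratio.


TUR = u_lab / u_ref
= 0.204 / 0.0158
= 12.9114

12.9114


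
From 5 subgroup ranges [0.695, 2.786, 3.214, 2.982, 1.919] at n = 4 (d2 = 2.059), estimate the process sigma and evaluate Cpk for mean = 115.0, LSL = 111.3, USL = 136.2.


R_bar = (0.695 + 2.786 + 3.214 + 2.982 + 1.919) / 5 = 2.3192
sigma = R_bar / d2 = 2.3192 / 2.059 = 1.126372
Cp = (USL - LSL)/(6*sigma) = (136.2 - 111.3)/(6*1.126372) = 3.6844
Cpu = (136.2 - 115.0)/(3*1.126372) = 6.2738
Cpl = (115.0 - 111.3)/(3*1.126372) = 1.0950
Cpk = min(Cpu, Cpl) = 1.0950

1.0950


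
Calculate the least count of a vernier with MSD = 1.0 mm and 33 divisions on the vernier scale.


LC = MSD / n_div
= 1.0 / 33
= 0.0303

0.0303


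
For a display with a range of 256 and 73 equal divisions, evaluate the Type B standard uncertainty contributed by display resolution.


resolution = range / divisions
resolution = 256 / 73 = 3.5068493
u_res = resolution / (2*sqrt(3))
u_res = 3.5068493 / 3.4641016
u_res = 1.0123

1.0123


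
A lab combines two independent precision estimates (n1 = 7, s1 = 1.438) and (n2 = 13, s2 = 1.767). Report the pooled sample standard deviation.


s_p = sqrt(((n1-1)*s1^2 + (n2-1)*s2^2) / (n1+n2-2))
numerator = (7-1)*1.438^2 + (13-1)*1.767^2 = 12.407064 + 37.467468 = 49.874532
denominator = 7 + 13 - 2 = 18
s_p^2 = 49.874532 / 18 = 2.7708073
s_p = sqrt(2.7708073) = 1.6646

1.6646


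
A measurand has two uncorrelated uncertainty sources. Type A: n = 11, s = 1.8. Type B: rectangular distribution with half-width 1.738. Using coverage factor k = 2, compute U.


u_A = s / sqrt(n) = 1.8 / sqrt(11) = 0.54272042
u_B = half_width / sqrt(3) = 1.738 / sqrt(3) = 1.0034348
uc = sqrt(u_A^2 + u_B^2) = sqrt(0.54272042^2 + 1.0034348^2) = 1.140801
U = k * uc = 2 * 1.140801
U = 2.2816

2.2816


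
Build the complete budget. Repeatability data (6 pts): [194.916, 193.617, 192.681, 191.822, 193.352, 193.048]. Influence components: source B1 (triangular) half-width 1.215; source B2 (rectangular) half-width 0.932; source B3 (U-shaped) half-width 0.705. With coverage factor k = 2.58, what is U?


mean = (194.916 + 193.617 + 192.681 + 191.822 + 193.352 + 193.048) / 6 = 193.2393333
s = sqrt(sum((x - mean)^2)/(n-1)) = 1.0318639
u_A = s / sqrt(n) = 1.0318639 / sqrt(6) = 0.42125667
u_B1 = 1.215 / sqrt(6) = 0.49602167
u_B2 = 0.932 / sqrt(3) = 0.53809045
u_B3 = 0.705 / sqrt(2) = 0.49851028
uc = sqrt(0.42125667^2 + 0.49602167^2 + 0.53809045^2 + 0.49851028^2) = 0.9805858
U = k * uc = 2.58 * 0.9805858
U = 2.5299

2.5299


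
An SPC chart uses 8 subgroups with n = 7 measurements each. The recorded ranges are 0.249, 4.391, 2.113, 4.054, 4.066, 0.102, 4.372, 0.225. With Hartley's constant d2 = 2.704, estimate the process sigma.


R_bar = (0.249 + 4.391 + 2.113 + 4.054 + 4.066 + 0.102 + 4.372 + 0.225) / 8
R_bar = 19.572 / 8 = 2.4465
sigma_hat = R_bar / d2 = 2.4465 / 2.704 = 0.9048

0.9048


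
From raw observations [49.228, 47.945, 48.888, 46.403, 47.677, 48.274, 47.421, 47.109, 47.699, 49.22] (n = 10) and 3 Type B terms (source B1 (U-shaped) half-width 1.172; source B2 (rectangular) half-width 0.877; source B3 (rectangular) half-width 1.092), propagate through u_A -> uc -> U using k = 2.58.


mean = (49.228 + 47.945 + 48.888 + 46.403 + 47.677 + 48.274 + 47.421 + 47.109 + 47.699 + 49.22) / 10 = 47.9864
s = sqrt(sum((x - mean)^2)/(n-1)) = 0.92710064
u_A = s / sqrt(n) = 0.92710064 / sqrt(10) = 0.29317496
u_B1 = 1.172 / sqrt(2) = 0.82872915
u_B2 = 0.877 / sqrt(3) = 0.50633619
u_B3 = 1.092 / sqrt(3) = 0.63046649
uc = sqrt(0.29317496^2 + 0.82872915^2 + 0.50633619^2 + 0.63046649^2) = 1.1944069
U = k * uc = 2.58 * 1.1944069
U = 3.0816

3.0816


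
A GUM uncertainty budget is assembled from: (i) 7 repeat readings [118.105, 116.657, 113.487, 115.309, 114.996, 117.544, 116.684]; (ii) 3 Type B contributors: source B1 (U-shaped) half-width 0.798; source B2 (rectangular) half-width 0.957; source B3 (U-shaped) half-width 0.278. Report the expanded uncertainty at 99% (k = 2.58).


mean = (118.105 + 116.657 + 113.487 + 115.309 + 114.996 + 117.544 + 116.684) / 7 = 116.1117143
s = sqrt(sum((x - mean)^2)/(n-1)) = 1.6035259
u_A = s / sqrt(n) = 1.6035259 / sqrt(7) = 0.60607582
u_B1 = 0.798 / sqrt(2) = 0.56427121
u_B2 = 0.957 / sqrt(3) = 0.55252421
u_B3 = 0.278 / sqrt(2) = 0.19657569
uc = sqrt(0.60607582^2 + 0.56427121^2 + 0.55252421^2 + 0.19657569^2) = 1.0147191
U = k * uc = 2.58 * 1.0147191
U = 2.6180

2.6180


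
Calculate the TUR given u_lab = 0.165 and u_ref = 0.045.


TUR = u_lab / u_ref
= 0.165 / 0.045
= 3.6667

3.6667


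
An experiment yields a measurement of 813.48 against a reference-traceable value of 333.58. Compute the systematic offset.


Systematic error = measured - true
= 813.48 - 333.58
= 479.9000

479.9000


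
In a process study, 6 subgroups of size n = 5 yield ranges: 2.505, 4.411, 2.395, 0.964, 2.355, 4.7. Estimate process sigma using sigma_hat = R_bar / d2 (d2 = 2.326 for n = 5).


R_bar = (2.505 + 4.411 + 2.395 + 0.964 + 2.355 + 4.7) / 6
R_bar = 17.33 / 6 = 2.8883333
sigma_hat = R_bar / d2 = 2.8883333 / 2.326 = 1.2418

1.2418


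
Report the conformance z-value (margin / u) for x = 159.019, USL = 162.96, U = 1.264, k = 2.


u = U / k = 1.264 / 2 = 0.632
margin = |USL - x| = |162.96 - 159.019| = 3.941
z = margin / u = 3.941 / 0.632
z = 6.2358

6.2358


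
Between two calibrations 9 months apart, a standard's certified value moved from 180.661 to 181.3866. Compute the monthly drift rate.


rate = (v2 - v1) / months
= (181.3866 - 180.661) / 9
= 0.7256 / 9
= 0.0806

0.0806


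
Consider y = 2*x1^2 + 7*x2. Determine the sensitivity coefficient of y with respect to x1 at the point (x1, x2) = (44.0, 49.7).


y = 2*x1^2 + 7*x2
dy/dx1 = 2*2*x1
Evaluate at x1 = 44.0: c1 = 4 * 44.0
c1 = 176.0000

176.0000


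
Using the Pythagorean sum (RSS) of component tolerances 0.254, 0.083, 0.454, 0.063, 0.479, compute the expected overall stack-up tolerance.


RSS = sqrt(0.254^2 + 0.083^2 + 0.454^2 + 0.063^2 + 0.479^2)
= sqrt(0.510931)
= 0.7148

0.7148


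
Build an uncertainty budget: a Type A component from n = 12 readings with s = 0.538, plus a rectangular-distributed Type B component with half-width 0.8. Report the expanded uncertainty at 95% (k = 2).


u_A = s / sqrt(n) = 0.538 / sqrt(12) = 0.15530722
u_B = half_width / sqrt(3) = 0.8 / sqrt(3) = 0.46188022
uc = sqrt(u_A^2 + u_B^2) = sqrt(0.15530722^2 + 0.46188022^2) = 0.48729218
U = k * uc = 2 * 0.48729218
U = 0.9746

0.9746


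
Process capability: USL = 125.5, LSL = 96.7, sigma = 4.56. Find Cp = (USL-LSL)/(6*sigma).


Cp = (USL - LSL) / (6 * sigma)
= (125.5 - 96.7) / (6 * 4.56)
= 28.8000 / 27.3600
= 1.0526

1.0526


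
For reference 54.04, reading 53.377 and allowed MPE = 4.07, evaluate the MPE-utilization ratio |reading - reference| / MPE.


e = indication - reference = 53.377 - 54.04 = -0.6630
|e| = 0.6630
ratio = |e| / MPE = 0.6630 / 4.07
ratio = 0.1629

0.1629


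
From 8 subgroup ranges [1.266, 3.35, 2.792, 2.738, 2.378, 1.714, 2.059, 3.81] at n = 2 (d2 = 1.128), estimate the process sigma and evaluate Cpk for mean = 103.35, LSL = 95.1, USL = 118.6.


R_bar = (1.266 + 3.35 + 2.792 + 2.738 + 2.378 + 1.714 + 2.059 + 3.81) / 8 = 2.513375
sigma = R_bar / d2 = 2.513375 / 1.128 = 2.2281693
Cp = (USL - LSL)/(6*sigma) = (118.6 - 95.1)/(6*2.2281693) = 1.7578
Cpu = (118.6 - 103.35)/(3*2.2281693) = 2.2814
Cpl = (103.35 - 95.1)/(3*2.2281693) = 1.2342
Cpk = min(Cpu, Cpl) = 1.2342

1.2342


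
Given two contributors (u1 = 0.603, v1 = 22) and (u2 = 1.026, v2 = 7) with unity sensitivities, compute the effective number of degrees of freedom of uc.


uc = sqrt(u1^2 + u2^2) = sqrt(0.603^2 + 1.026^2) = 1.1900777
v_eff = uc^4 / (u1^4/v1 + u2^4/v2)
= 1.1900777^4 / (0.603^4/22 + 1.026^4/7)
= 2.005863 / 0.16431344
v_eff = 12.2075

12.2075


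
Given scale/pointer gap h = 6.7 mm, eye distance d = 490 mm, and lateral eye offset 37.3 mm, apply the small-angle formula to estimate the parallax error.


error = h * offset / d
= 6.7 * 37.3 / 490
= 0.5100

0.5100


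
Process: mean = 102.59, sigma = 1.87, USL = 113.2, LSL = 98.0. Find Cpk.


Cpu = (USL - mean) / (3*sigma) = (113.2 - 102.59) / (3*1.87) = 1.8913
Cpl = (mean - LSL) / (3*sigma) = (102.59 - 98.0) / (3*1.87) = 0.8182
Cpk = min(Cpu, Cpl) = 0.8182

0.8182


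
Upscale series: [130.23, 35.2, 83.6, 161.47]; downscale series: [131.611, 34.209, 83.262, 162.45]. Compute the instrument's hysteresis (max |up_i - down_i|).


|130.23 - 131.611| = 1.3810
|35.2 - 34.209| = 0.9910
|83.6 - 83.262| = 0.3380
|161.47 - 162.45| = 0.9800
hysteresis = max(diffs) = 1.3810

1.3810


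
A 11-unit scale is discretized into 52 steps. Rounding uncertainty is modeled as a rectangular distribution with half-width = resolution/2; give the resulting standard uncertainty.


resolution = range / divisions
resolution = 11 / 52 = 0.21153846
u_res = resolution / (2*sqrt(3))
u_res = 0.21153846 / 3.4641016
u_res = 0.0611

0.0611


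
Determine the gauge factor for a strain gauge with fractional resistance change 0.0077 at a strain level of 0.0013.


GF = (dR/R) / epsilon
= 0.0077 / 0.0013
= 5.9231

5.9231


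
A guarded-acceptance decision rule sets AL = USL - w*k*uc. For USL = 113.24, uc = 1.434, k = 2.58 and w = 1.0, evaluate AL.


U = k * uc = 2.58 * 1.434 = 3.69972
guard band g = w * U = 1.0 * 3.69972 = 3.69972
AL = USL - g = 113.24 - 3.69972
AL = 109.5403

109.5403


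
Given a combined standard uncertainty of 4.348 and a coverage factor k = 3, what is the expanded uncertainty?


U = k * uc
U = 3 * 4.348
U = 13.0440

13.0440


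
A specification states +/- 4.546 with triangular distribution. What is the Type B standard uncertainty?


u_B = half_width / sqrt(6)
u_B = 4.546 / 2.4494897
u_B = 1.8559

1.8559


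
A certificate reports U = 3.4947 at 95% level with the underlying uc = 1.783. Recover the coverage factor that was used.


k = U / uc
k = 3.4947 / 1.783
k = 1.96

1.96


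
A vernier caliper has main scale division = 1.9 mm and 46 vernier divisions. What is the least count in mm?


LC = MSD / n_div
= 1.9 / 46
= 0.0413

0.0413


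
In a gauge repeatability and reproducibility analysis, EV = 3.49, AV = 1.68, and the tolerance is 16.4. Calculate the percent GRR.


GRR = sqrt(EV^2 + AV^2) = sqrt(3.49^2 + 1.68^2) = 3.8733061
%GRR = GRR / tol * 100 = 3.8733061 / 16.4 * 100
%GRR = 23.6177

23.6177


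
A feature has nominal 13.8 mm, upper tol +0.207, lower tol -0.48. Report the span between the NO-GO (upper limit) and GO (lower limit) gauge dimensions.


GO = nominal - lower_tol (smallest hole = maximum material condition)
GO = 13.8 - 0.48 = 13.32
NO-GO = nominal + upper_tol (largest hole = least material condition)
NO-GO = 13.8 + 0.207 = 14.007
spread = NO-GO - GO = 14.007 - 13.32 = 0.6870

0.6870


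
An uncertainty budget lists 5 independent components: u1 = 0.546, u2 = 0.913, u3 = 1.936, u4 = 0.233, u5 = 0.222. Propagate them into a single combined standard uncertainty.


uc = sqrt(0.546^2 + 0.913^2 + 1.936^2 + 0.233^2 + 0.222^2)
uc = sqrt(4.983354)
uc = 2.2323

2.2323


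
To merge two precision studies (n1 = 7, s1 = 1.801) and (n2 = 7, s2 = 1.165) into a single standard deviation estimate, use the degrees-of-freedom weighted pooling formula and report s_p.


s_p = sqrt(((n1-1)*s1^2 + (n2-1)*s2^2) / (n1+n2-2))
numerator = (7-1)*1.801^2 + (7-1)*1.165^2 = 19.461606 + 8.14335 = 27.604956
denominator = 7 + 7 - 2 = 12
s_p^2 = 27.604956 / 12 = 2.300413
s_p = sqrt(2.300413) = 1.5167

1.5167


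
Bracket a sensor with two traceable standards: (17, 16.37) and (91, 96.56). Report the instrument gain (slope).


slope = (y2 - y1) / (x2 - x1)
= (96.56 - 16.37) / (91 - 17)
= 80.1900 / 74
= 1.0836

1.0836


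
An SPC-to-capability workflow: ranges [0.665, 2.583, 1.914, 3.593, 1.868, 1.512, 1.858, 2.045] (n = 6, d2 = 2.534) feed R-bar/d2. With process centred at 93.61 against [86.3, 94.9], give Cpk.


R_bar = (0.665 + 2.583 + 1.914 + 3.593 + 1.868 + 1.512 + 1.858 + 2.045) / 8 = 2.00475
sigma = R_bar / d2 = 2.00475 / 2.534 = 0.79114049
Cp = (USL - LSL)/(6*sigma) = (94.9 - 86.3)/(6*0.79114049) = 1.8117
Cpu = (94.9 - 93.61)/(3*0.79114049) = 0.5435
Cpl = (93.61 - 86.3)/(3*0.79114049) = 3.0799
Cpk = min(Cpu, Cpl) = 0.5435

0.5435


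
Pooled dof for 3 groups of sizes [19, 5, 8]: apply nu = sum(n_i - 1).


nu = sum_i (n_i - 1)
nu = ((19 - 1) + (5 - 1) + (8 - 1))
nu = 18 + 4 + 7
nu = 29

29


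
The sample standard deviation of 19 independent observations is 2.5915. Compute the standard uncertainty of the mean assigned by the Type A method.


u_A = s / sqrt(n)
u_A = 2.5915 / sqrt(19)
u_A = 2.5915 / 4.3588989
u_A = 0.5945

0.5945


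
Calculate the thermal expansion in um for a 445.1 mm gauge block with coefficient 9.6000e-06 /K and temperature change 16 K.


dL = L * alpha * dT
= 445.1 * 9.6000e-06 * 16
= 0.0683674 mm
dL_um = 0.0683674 * 1000 = 68.3674 um

68.3674


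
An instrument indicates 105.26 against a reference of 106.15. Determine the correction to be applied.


Correction = standard - reading
= 106.15 - 105.26
= 0.8900

0.8900


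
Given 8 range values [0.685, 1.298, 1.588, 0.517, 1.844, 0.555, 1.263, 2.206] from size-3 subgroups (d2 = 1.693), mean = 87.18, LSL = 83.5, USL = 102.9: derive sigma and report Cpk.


R_bar = (0.685 + 1.298 + 1.588 + 0.517 + 1.844 + 0.555 + 1.263 + 2.206) / 8 = 1.2445
sigma = R_bar / d2 = 1.2445 / 1.693 = 0.73508565
Cp = (USL - LSL)/(6*sigma) = (102.9 - 83.5)/(6*0.73508565) = 4.3986
Cpu = (102.9 - 87.18)/(3*0.73508565) = 7.1284
Cpl = (87.18 - 83.5)/(3*0.73508565) = 1.6687
Cpk = min(Cpu, Cpl) = 1.6687

1.6687


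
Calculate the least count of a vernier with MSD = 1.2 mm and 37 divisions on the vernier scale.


LC = MSD / n_div
= 1.2 / 37
= 0.0324

0.0324


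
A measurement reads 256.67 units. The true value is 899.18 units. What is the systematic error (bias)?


Systematic error = measured - true
= 256.67 - 899.18
= -642.5100

-642.5100


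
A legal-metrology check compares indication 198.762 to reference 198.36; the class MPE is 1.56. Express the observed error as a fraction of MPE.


e = indication - reference = 198.762 - 198.36 = 0.4020
|e| = 0.4020
ratio = |e| / MPE = 0.4020 / 1.56
ratio = 0.2577

0.2577


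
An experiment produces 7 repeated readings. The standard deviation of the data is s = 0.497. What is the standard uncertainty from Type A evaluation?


u_A = s / sqrt(n)
u_A = 0.497 / sqrt(7)
u_A = 0.497 / 2.6457513
u_A = 0.1878

0.1878


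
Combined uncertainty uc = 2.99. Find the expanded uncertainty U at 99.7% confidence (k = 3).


U = k * uc
U = 3 * 2.99
U = 8.9700

8.9700


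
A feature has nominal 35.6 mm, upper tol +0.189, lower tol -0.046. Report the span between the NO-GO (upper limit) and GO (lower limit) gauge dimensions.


GO = nominal - lower_tol (smallest hole = maximum material condition)
GO = 35.6 - 0.046 = 35.554
NO-GO = nominal + upper_tol (largest hole = least material condition)
NO-GO = 35.6 + 0.189 = 35.789
spread = NO-GO - GO = 35.789 - 35.554 = 0.2350

0.2350


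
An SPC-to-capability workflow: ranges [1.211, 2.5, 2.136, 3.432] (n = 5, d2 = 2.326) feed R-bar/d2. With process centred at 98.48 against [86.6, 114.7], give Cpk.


R_bar = (1.211 + 2.5 + 2.136 + 3.432) / 4 = 2.31975
sigma = R_bar / d2 = 2.31975 / 2.326 = 0.99731298
Cp = (USL - LSL)/(6*sigma) = (114.7 - 86.6)/(6*0.99731298) = 4.6960
Cpu = (114.7 - 98.48)/(3*0.99731298) = 5.4212
Cpl = (98.48 - 86.6)/(3*0.99731298) = 3.9707
Cpk = min(Cpu, Cpl) = 3.9707

3.9707


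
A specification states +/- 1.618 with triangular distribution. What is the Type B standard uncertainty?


u_B = half_width / sqrt(6)
u_B = 1.618 / 2.4494897
u_B = 0.6605

0.6605


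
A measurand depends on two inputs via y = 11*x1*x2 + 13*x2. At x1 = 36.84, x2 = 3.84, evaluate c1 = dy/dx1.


y = 11*x1*x2 + 13*x2
dy/dx1 = 11*x2
Evaluate at x2 = 3.84: c1 = 11 * 3.84
c1 = 42.2400

42.2400


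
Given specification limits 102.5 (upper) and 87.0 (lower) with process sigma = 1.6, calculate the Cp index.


Cp = (USL - LSL) / (6 * sigma)
= (102.5 - 87.0) / (6 * 1.6)
= 15.5000 / 9.6000
= 1.6146

1.6146


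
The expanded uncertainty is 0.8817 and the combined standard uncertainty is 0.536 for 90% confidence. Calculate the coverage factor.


k = U / uc
k = 0.8817 / 0.536
k = 1.645

1.645


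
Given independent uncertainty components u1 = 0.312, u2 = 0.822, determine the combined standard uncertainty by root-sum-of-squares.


uc = sqrt(0.312^2 + 0.822^2)
uc = sqrt(0.773028)
uc = 0.8792

0.8792


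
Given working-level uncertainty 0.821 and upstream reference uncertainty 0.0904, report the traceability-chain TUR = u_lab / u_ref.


TUR = u_lab / u_ref
= 0.821 / 0.0904
= 9.0819

9.0819


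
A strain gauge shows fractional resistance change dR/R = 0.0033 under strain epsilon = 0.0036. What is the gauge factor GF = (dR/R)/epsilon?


GF = (dR/R) / epsilon
= 0.0033 / 0.0036
= 0.9167

0.9167


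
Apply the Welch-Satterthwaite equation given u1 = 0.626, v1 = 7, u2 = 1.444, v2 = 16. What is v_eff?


uc = sqrt(u1^2 + u2^2) = sqrt(0.626^2 + 1.444^2) = 1.5738526
v_eff = uc^4 / (u1^4/v1 + u2^4/v2)
= 1.5738526^4 / (0.626^4/7 + 1.444^4/16)
= 6.1355885 / 0.29367512
v_eff = 20.8924

20.8924


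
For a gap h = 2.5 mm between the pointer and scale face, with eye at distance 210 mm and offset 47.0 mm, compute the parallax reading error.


error = h * offset / d
= 2.5 * 47.0 / 210
= 0.5595

0.5595


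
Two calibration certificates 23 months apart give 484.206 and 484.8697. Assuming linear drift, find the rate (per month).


rate = (v2 - v1) / months
= (484.8697 - 484.206) / 23
= 0.6637 / 23
= 0.0289

0.0289


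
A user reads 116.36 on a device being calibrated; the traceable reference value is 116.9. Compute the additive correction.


Correction = standard - reading
= 116.9 - 116.36
= 0.5400

0.5400


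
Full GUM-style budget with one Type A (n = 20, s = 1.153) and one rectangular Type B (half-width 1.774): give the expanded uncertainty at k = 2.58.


u_A = s / sqrt(n) = 1.153 / sqrt(20) = 0.25781864
u_B = half_width / sqrt(3) = 1.774 / sqrt(3) = 1.0242194
uc = sqrt(u_A^2 + u_B^2) = sqrt(0.25781864^2 + 1.0242194^2) = 1.0561704
U = k * uc = 2.58 * 1.0561704
U = 2.7249

2.7249


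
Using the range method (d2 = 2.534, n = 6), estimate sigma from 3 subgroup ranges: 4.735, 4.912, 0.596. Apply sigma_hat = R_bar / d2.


R_bar = (4.735 + 4.912 + 0.596) / 3
R_bar = 10.243 / 3 = 3.4143333
sigma_hat = R_bar / d2 = 3.4143333 / 2.534 = 1.3474

1.3474


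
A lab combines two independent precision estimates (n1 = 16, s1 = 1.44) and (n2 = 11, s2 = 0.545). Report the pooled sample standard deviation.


s_p = sqrt(((n1-1)*s1^2 + (n2-1)*s2^2) / (n1+n2-2))
numerator = (16-1)*1.44^2 + (11-1)*0.545^2 = 31.104 + 2.97025 = 34.07425
denominator = 16 + 11 - 2 = 25
s_p^2 = 34.07425 / 25 = 1.36297
s_p = sqrt(1.36297) = 1.1675

1.1675


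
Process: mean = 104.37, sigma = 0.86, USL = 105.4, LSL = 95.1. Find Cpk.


Cpu = (USL - mean) / (3*sigma) = (105.4 - 104.37) / (3*0.86) = 0.3992
Cpl = (mean - LSL) / (3*sigma) = (104.37 - 95.1) / (3*0.86) = 3.5930
Cpk = min(Cpu, Cpl) = 0.3992

0.3992


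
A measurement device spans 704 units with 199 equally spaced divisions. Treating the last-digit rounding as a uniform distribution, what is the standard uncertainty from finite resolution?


resolution = range / divisions
resolution = 704 / 199 = 3.5376884
u_res = resolution / (2*sqrt(3))
u_res = 3.5376884 / 3.4641016
u_res = 1.0212

1.0212


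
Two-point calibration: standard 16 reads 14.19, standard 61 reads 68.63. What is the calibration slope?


slope = (y2 - y1) / (x2 - x1)
= (68.63 - 14.19) / (61 - 16)
= 54.4400 / 45
= 1.2098

1.2098


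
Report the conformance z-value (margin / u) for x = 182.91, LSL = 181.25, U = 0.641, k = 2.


u = U / k = 0.641 / 2 = 0.3205
margin = |LSL - x| = |181.25 - 182.91| = 1.66
z = margin / u = 1.66 / 0.3205
z = 5.1794

5.1794


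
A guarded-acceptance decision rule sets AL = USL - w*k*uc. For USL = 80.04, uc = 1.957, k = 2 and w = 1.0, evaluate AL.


U = k * uc = 2 * 1.957 = 3.914
guard band g = w * U = 1.0 * 3.914 = 3.914
AL = USL - g = 80.04 - 3.914
AL = 76.1260

76.1260


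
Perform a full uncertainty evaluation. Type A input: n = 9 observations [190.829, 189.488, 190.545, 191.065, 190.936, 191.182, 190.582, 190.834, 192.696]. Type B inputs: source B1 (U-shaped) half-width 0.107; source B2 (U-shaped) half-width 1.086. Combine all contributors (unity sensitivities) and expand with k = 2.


mean = (190.829 + 189.488 + 190.545 + 191.065 + 190.936 + 191.182 + 190.582 + 190.834 + 192.696) / 9 = 190.9063333
s = sqrt(sum((x - mean)^2)/(n-1)) = 0.8339357
u_A = s / sqrt(n) = 0.8339357 / sqrt(9) = 0.27797857
u_B1 = 0.107 / sqrt(2) = 0.075660426
u_B2 = 1.086 / sqrt(2) = 0.76791796
uc = sqrt(0.27797857^2 + 0.075660426^2 + 0.76791796^2) = 0.8201796
U = k * uc = 2 * 0.8201796
U = 1.6404

1.6404


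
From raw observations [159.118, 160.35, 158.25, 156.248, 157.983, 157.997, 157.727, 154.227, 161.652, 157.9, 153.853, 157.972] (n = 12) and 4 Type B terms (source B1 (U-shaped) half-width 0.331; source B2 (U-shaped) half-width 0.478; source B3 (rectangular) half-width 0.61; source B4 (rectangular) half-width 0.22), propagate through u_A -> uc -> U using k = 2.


mean = (159.118 + 160.35 + 158.25 + 156.248 + 157.983 + 157.997 + 157.727 + 154.227 + 161.652 + 157.9 + 153.853 + 157.972) / 12 = 157.7730833
s = sqrt(sum((x - mean)^2)/(n-1)) = 2.218566
u_A = s / sqrt(n) = 2.218566 / sqrt(12) = 0.64044484
u_B1 = 0.331 / sqrt(2) = 0.23405234
u_B2 = 0.478 / sqrt(2) = 0.33799704
u_B3 = 0.61 / sqrt(3) = 0.35218366
u_B4 = 0.22 / sqrt(3) = 0.12701706
uc = sqrt(0.64044484^2 + 0.23405234^2 + 0.33799704^2 + 0.35218366^2 + 0.12701706^2) = 0.8481502
U = k * uc = 2 * 0.8481502
U = 1.6963

1.6963


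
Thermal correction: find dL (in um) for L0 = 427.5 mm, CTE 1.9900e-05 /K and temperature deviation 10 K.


dL = L * alpha * dT
= 427.5 * 1.9900e-05 * 10
= 0.0850725 mm
dL_um = 0.0850725 * 1000 = 85.0725 um

85.0725


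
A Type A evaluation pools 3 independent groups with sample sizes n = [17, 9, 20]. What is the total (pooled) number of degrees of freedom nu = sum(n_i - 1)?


nu = sum_i (n_i - 1)
nu = ((17 - 1) + (9 - 1) + (20 - 1))
nu = 16 + 8 + 19
nu = 43

43
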